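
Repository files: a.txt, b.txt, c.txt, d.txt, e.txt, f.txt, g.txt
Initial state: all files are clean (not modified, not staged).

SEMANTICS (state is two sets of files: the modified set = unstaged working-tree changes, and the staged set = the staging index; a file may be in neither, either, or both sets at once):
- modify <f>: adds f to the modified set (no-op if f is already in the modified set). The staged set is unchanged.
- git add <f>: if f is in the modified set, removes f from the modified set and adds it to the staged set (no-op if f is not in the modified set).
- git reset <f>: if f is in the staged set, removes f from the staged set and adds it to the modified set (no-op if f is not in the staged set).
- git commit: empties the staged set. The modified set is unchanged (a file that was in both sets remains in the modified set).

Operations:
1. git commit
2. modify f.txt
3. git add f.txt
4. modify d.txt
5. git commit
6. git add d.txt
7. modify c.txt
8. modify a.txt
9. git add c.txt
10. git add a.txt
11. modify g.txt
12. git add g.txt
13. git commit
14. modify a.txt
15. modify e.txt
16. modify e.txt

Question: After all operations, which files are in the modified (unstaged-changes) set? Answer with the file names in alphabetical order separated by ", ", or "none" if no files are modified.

After op 1 (git commit): modified={none} staged={none}
After op 2 (modify f.txt): modified={f.txt} staged={none}
After op 3 (git add f.txt): modified={none} staged={f.txt}
After op 4 (modify d.txt): modified={d.txt} staged={f.txt}
After op 5 (git commit): modified={d.txt} staged={none}
After op 6 (git add d.txt): modified={none} staged={d.txt}
After op 7 (modify c.txt): modified={c.txt} staged={d.txt}
After op 8 (modify a.txt): modified={a.txt, c.txt} staged={d.txt}
After op 9 (git add c.txt): modified={a.txt} staged={c.txt, d.txt}
After op 10 (git add a.txt): modified={none} staged={a.txt, c.txt, d.txt}
After op 11 (modify g.txt): modified={g.txt} staged={a.txt, c.txt, d.txt}
After op 12 (git add g.txt): modified={none} staged={a.txt, c.txt, d.txt, g.txt}
After op 13 (git commit): modified={none} staged={none}
After op 14 (modify a.txt): modified={a.txt} staged={none}
After op 15 (modify e.txt): modified={a.txt, e.txt} staged={none}
After op 16 (modify e.txt): modified={a.txt, e.txt} staged={none}

Answer: a.txt, e.txt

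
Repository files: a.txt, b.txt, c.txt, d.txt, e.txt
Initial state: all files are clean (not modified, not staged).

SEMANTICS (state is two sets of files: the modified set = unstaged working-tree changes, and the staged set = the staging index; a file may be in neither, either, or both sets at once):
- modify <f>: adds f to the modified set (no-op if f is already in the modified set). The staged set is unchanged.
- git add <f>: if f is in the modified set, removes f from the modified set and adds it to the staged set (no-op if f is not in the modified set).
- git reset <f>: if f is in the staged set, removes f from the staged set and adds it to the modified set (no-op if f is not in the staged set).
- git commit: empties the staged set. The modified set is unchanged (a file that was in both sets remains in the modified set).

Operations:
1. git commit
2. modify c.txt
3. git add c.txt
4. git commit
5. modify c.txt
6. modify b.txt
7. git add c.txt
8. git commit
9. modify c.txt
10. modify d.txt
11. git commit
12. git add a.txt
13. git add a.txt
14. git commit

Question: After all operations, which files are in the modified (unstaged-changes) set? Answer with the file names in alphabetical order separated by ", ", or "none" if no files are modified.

After op 1 (git commit): modified={none} staged={none}
After op 2 (modify c.txt): modified={c.txt} staged={none}
After op 3 (git add c.txt): modified={none} staged={c.txt}
After op 4 (git commit): modified={none} staged={none}
After op 5 (modify c.txt): modified={c.txt} staged={none}
After op 6 (modify b.txt): modified={b.txt, c.txt} staged={none}
After op 7 (git add c.txt): modified={b.txt} staged={c.txt}
After op 8 (git commit): modified={b.txt} staged={none}
After op 9 (modify c.txt): modified={b.txt, c.txt} staged={none}
After op 10 (modify d.txt): modified={b.txt, c.txt, d.txt} staged={none}
After op 11 (git commit): modified={b.txt, c.txt, d.txt} staged={none}
After op 12 (git add a.txt): modified={b.txt, c.txt, d.txt} staged={none}
After op 13 (git add a.txt): modified={b.txt, c.txt, d.txt} staged={none}
After op 14 (git commit): modified={b.txt, c.txt, d.txt} staged={none}

Answer: b.txt, c.txt, d.txt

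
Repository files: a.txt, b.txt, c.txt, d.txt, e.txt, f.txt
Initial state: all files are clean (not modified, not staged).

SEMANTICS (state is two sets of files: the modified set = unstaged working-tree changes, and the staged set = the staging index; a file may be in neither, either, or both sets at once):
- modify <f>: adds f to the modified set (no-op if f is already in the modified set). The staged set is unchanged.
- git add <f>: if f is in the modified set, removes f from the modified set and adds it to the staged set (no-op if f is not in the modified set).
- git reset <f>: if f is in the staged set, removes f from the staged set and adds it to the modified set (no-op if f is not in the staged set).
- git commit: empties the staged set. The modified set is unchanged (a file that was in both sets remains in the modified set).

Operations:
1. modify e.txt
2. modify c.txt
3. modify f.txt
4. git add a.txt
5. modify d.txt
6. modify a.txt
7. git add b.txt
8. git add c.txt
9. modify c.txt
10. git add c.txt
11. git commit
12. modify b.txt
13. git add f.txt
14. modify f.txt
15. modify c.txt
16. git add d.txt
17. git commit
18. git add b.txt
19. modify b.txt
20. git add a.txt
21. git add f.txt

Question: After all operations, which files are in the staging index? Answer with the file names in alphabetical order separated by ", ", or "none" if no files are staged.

After op 1 (modify e.txt): modified={e.txt} staged={none}
After op 2 (modify c.txt): modified={c.txt, e.txt} staged={none}
After op 3 (modify f.txt): modified={c.txt, e.txt, f.txt} staged={none}
After op 4 (git add a.txt): modified={c.txt, e.txt, f.txt} staged={none}
After op 5 (modify d.txt): modified={c.txt, d.txt, e.txt, f.txt} staged={none}
After op 6 (modify a.txt): modified={a.txt, c.txt, d.txt, e.txt, f.txt} staged={none}
After op 7 (git add b.txt): modified={a.txt, c.txt, d.txt, e.txt, f.txt} staged={none}
After op 8 (git add c.txt): modified={a.txt, d.txt, e.txt, f.txt} staged={c.txt}
After op 9 (modify c.txt): modified={a.txt, c.txt, d.txt, e.txt, f.txt} staged={c.txt}
After op 10 (git add c.txt): modified={a.txt, d.txt, e.txt, f.txt} staged={c.txt}
After op 11 (git commit): modified={a.txt, d.txt, e.txt, f.txt} staged={none}
After op 12 (modify b.txt): modified={a.txt, b.txt, d.txt, e.txt, f.txt} staged={none}
After op 13 (git add f.txt): modified={a.txt, b.txt, d.txt, e.txt} staged={f.txt}
After op 14 (modify f.txt): modified={a.txt, b.txt, d.txt, e.txt, f.txt} staged={f.txt}
After op 15 (modify c.txt): modified={a.txt, b.txt, c.txt, d.txt, e.txt, f.txt} staged={f.txt}
After op 16 (git add d.txt): modified={a.txt, b.txt, c.txt, e.txt, f.txt} staged={d.txt, f.txt}
After op 17 (git commit): modified={a.txt, b.txt, c.txt, e.txt, f.txt} staged={none}
After op 18 (git add b.txt): modified={a.txt, c.txt, e.txt, f.txt} staged={b.txt}
After op 19 (modify b.txt): modified={a.txt, b.txt, c.txt, e.txt, f.txt} staged={b.txt}
After op 20 (git add a.txt): modified={b.txt, c.txt, e.txt, f.txt} staged={a.txt, b.txt}
After op 21 (git add f.txt): modified={b.txt, c.txt, e.txt} staged={a.txt, b.txt, f.txt}

Answer: a.txt, b.txt, f.txt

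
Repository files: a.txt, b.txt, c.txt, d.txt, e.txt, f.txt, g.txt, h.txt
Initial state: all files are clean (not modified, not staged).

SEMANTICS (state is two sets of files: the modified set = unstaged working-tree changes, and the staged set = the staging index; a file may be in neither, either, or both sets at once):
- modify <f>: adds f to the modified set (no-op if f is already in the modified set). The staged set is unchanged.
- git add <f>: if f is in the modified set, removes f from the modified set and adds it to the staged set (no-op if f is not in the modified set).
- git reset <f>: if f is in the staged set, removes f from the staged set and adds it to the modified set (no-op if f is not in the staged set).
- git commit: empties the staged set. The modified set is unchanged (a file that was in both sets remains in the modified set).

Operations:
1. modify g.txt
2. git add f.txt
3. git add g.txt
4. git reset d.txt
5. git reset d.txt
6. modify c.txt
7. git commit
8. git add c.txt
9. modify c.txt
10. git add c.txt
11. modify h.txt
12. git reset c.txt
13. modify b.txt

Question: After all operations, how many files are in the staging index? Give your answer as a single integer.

Answer: 0

Derivation:
After op 1 (modify g.txt): modified={g.txt} staged={none}
After op 2 (git add f.txt): modified={g.txt} staged={none}
After op 3 (git add g.txt): modified={none} staged={g.txt}
After op 4 (git reset d.txt): modified={none} staged={g.txt}
After op 5 (git reset d.txt): modified={none} staged={g.txt}
After op 6 (modify c.txt): modified={c.txt} staged={g.txt}
After op 7 (git commit): modified={c.txt} staged={none}
After op 8 (git add c.txt): modified={none} staged={c.txt}
After op 9 (modify c.txt): modified={c.txt} staged={c.txt}
After op 10 (git add c.txt): modified={none} staged={c.txt}
After op 11 (modify h.txt): modified={h.txt} staged={c.txt}
After op 12 (git reset c.txt): modified={c.txt, h.txt} staged={none}
After op 13 (modify b.txt): modified={b.txt, c.txt, h.txt} staged={none}
Final staged set: {none} -> count=0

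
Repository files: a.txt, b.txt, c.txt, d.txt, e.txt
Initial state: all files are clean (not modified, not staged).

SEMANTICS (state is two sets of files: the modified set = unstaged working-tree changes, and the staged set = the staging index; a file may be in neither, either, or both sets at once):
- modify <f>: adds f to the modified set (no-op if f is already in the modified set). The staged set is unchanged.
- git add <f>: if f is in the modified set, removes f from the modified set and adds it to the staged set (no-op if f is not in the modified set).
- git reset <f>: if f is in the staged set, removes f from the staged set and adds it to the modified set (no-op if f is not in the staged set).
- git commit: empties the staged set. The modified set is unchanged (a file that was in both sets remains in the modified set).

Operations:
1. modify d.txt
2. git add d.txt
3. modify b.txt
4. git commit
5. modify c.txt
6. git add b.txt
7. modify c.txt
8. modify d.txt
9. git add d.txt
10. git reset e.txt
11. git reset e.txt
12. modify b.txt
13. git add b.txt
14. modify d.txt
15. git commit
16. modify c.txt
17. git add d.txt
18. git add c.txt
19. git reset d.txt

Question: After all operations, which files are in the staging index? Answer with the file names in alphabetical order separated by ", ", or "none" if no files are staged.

Answer: c.txt

Derivation:
After op 1 (modify d.txt): modified={d.txt} staged={none}
After op 2 (git add d.txt): modified={none} staged={d.txt}
After op 3 (modify b.txt): modified={b.txt} staged={d.txt}
After op 4 (git commit): modified={b.txt} staged={none}
After op 5 (modify c.txt): modified={b.txt, c.txt} staged={none}
After op 6 (git add b.txt): modified={c.txt} staged={b.txt}
After op 7 (modify c.txt): modified={c.txt} staged={b.txt}
After op 8 (modify d.txt): modified={c.txt, d.txt} staged={b.txt}
After op 9 (git add d.txt): modified={c.txt} staged={b.txt, d.txt}
After op 10 (git reset e.txt): modified={c.txt} staged={b.txt, d.txt}
After op 11 (git reset e.txt): modified={c.txt} staged={b.txt, d.txt}
After op 12 (modify b.txt): modified={b.txt, c.txt} staged={b.txt, d.txt}
After op 13 (git add b.txt): modified={c.txt} staged={b.txt, d.txt}
After op 14 (modify d.txt): modified={c.txt, d.txt} staged={b.txt, d.txt}
After op 15 (git commit): modified={c.txt, d.txt} staged={none}
After op 16 (modify c.txt): modified={c.txt, d.txt} staged={none}
After op 17 (git add d.txt): modified={c.txt} staged={d.txt}
After op 18 (git add c.txt): modified={none} staged={c.txt, d.txt}
After op 19 (git reset d.txt): modified={d.txt} staged={c.txt}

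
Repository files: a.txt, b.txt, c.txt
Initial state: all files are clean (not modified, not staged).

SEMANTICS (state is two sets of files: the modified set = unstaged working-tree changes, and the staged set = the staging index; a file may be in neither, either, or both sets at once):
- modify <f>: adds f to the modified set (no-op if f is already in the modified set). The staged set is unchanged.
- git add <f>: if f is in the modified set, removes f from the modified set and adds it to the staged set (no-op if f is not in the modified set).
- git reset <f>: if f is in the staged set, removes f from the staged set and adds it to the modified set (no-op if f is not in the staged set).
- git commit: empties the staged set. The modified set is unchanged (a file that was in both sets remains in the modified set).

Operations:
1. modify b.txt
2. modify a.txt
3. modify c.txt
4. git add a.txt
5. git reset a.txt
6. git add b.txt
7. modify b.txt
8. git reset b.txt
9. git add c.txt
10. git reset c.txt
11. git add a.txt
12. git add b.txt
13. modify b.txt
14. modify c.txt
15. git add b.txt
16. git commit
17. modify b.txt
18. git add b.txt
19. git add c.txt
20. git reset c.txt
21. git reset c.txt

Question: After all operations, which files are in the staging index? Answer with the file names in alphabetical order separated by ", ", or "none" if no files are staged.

Answer: b.txt

Derivation:
After op 1 (modify b.txt): modified={b.txt} staged={none}
After op 2 (modify a.txt): modified={a.txt, b.txt} staged={none}
After op 3 (modify c.txt): modified={a.txt, b.txt, c.txt} staged={none}
After op 4 (git add a.txt): modified={b.txt, c.txt} staged={a.txt}
After op 5 (git reset a.txt): modified={a.txt, b.txt, c.txt} staged={none}
After op 6 (git add b.txt): modified={a.txt, c.txt} staged={b.txt}
After op 7 (modify b.txt): modified={a.txt, b.txt, c.txt} staged={b.txt}
After op 8 (git reset b.txt): modified={a.txt, b.txt, c.txt} staged={none}
After op 9 (git add c.txt): modified={a.txt, b.txt} staged={c.txt}
After op 10 (git reset c.txt): modified={a.txt, b.txt, c.txt} staged={none}
After op 11 (git add a.txt): modified={b.txt, c.txt} staged={a.txt}
After op 12 (git add b.txt): modified={c.txt} staged={a.txt, b.txt}
After op 13 (modify b.txt): modified={b.txt, c.txt} staged={a.txt, b.txt}
After op 14 (modify c.txt): modified={b.txt, c.txt} staged={a.txt, b.txt}
After op 15 (git add b.txt): modified={c.txt} staged={a.txt, b.txt}
After op 16 (git commit): modified={c.txt} staged={none}
After op 17 (modify b.txt): modified={b.txt, c.txt} staged={none}
After op 18 (git add b.txt): modified={c.txt} staged={b.txt}
After op 19 (git add c.txt): modified={none} staged={b.txt, c.txt}
After op 20 (git reset c.txt): modified={c.txt} staged={b.txt}
After op 21 (git reset c.txt): modified={c.txt} staged={b.txt}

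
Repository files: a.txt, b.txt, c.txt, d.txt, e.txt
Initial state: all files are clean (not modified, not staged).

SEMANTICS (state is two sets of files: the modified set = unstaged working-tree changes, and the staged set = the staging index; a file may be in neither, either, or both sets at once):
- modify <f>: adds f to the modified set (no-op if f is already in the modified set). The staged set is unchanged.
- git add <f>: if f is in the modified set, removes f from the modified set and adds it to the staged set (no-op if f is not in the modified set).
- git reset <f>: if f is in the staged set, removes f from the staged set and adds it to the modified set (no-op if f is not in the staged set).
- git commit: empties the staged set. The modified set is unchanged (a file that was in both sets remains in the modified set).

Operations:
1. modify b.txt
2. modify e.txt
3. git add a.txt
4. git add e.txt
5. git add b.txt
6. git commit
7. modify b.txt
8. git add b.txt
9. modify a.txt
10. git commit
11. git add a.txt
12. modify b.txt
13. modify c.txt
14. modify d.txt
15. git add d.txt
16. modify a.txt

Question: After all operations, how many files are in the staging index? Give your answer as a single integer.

After op 1 (modify b.txt): modified={b.txt} staged={none}
After op 2 (modify e.txt): modified={b.txt, e.txt} staged={none}
After op 3 (git add a.txt): modified={b.txt, e.txt} staged={none}
After op 4 (git add e.txt): modified={b.txt} staged={e.txt}
After op 5 (git add b.txt): modified={none} staged={b.txt, e.txt}
After op 6 (git commit): modified={none} staged={none}
After op 7 (modify b.txt): modified={b.txt} staged={none}
After op 8 (git add b.txt): modified={none} staged={b.txt}
After op 9 (modify a.txt): modified={a.txt} staged={b.txt}
After op 10 (git commit): modified={a.txt} staged={none}
After op 11 (git add a.txt): modified={none} staged={a.txt}
After op 12 (modify b.txt): modified={b.txt} staged={a.txt}
After op 13 (modify c.txt): modified={b.txt, c.txt} staged={a.txt}
After op 14 (modify d.txt): modified={b.txt, c.txt, d.txt} staged={a.txt}
After op 15 (git add d.txt): modified={b.txt, c.txt} staged={a.txt, d.txt}
After op 16 (modify a.txt): modified={a.txt, b.txt, c.txt} staged={a.txt, d.txt}
Final staged set: {a.txt, d.txt} -> count=2

Answer: 2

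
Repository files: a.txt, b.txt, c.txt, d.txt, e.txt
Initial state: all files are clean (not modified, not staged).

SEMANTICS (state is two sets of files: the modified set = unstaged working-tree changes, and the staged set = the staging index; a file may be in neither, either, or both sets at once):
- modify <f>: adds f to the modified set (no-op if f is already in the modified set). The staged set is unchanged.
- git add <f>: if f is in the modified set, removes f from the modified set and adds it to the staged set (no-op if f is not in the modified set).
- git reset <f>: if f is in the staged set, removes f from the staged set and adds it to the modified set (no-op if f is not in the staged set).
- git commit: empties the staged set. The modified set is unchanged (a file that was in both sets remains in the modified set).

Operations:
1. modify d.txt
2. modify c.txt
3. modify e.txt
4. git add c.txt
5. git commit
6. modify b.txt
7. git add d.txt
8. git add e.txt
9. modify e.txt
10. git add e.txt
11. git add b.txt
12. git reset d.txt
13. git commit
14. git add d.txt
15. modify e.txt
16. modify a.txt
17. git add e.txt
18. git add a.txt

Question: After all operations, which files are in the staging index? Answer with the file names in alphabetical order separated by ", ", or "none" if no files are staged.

Answer: a.txt, d.txt, e.txt

Derivation:
After op 1 (modify d.txt): modified={d.txt} staged={none}
After op 2 (modify c.txt): modified={c.txt, d.txt} staged={none}
After op 3 (modify e.txt): modified={c.txt, d.txt, e.txt} staged={none}
After op 4 (git add c.txt): modified={d.txt, e.txt} staged={c.txt}
After op 5 (git commit): modified={d.txt, e.txt} staged={none}
After op 6 (modify b.txt): modified={b.txt, d.txt, e.txt} staged={none}
After op 7 (git add d.txt): modified={b.txt, e.txt} staged={d.txt}
After op 8 (git add e.txt): modified={b.txt} staged={d.txt, e.txt}
After op 9 (modify e.txt): modified={b.txt, e.txt} staged={d.txt, e.txt}
After op 10 (git add e.txt): modified={b.txt} staged={d.txt, e.txt}
After op 11 (git add b.txt): modified={none} staged={b.txt, d.txt, e.txt}
After op 12 (git reset d.txt): modified={d.txt} staged={b.txt, e.txt}
After op 13 (git commit): modified={d.txt} staged={none}
After op 14 (git add d.txt): modified={none} staged={d.txt}
After op 15 (modify e.txt): modified={e.txt} staged={d.txt}
After op 16 (modify a.txt): modified={a.txt, e.txt} staged={d.txt}
After op 17 (git add e.txt): modified={a.txt} staged={d.txt, e.txt}
After op 18 (git add a.txt): modified={none} staged={a.txt, d.txt, e.txt}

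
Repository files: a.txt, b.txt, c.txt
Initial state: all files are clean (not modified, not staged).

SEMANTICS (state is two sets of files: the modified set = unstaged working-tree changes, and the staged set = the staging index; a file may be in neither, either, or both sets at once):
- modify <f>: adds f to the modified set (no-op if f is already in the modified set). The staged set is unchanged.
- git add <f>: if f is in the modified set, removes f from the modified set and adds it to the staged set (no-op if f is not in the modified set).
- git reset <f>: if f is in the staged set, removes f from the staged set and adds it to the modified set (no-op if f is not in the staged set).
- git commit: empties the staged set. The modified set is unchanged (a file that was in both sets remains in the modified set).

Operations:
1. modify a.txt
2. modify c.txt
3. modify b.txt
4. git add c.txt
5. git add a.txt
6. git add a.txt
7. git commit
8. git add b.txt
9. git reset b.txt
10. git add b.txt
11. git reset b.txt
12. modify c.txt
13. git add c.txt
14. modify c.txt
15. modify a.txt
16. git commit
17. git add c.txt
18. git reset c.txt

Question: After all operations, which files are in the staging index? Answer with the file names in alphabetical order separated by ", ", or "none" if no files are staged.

After op 1 (modify a.txt): modified={a.txt} staged={none}
After op 2 (modify c.txt): modified={a.txt, c.txt} staged={none}
After op 3 (modify b.txt): modified={a.txt, b.txt, c.txt} staged={none}
After op 4 (git add c.txt): modified={a.txt, b.txt} staged={c.txt}
After op 5 (git add a.txt): modified={b.txt} staged={a.txt, c.txt}
After op 6 (git add a.txt): modified={b.txt} staged={a.txt, c.txt}
After op 7 (git commit): modified={b.txt} staged={none}
After op 8 (git add b.txt): modified={none} staged={b.txt}
After op 9 (git reset b.txt): modified={b.txt} staged={none}
After op 10 (git add b.txt): modified={none} staged={b.txt}
After op 11 (git reset b.txt): modified={b.txt} staged={none}
After op 12 (modify c.txt): modified={b.txt, c.txt} staged={none}
After op 13 (git add c.txt): modified={b.txt} staged={c.txt}
After op 14 (modify c.txt): modified={b.txt, c.txt} staged={c.txt}
After op 15 (modify a.txt): modified={a.txt, b.txt, c.txt} staged={c.txt}
After op 16 (git commit): modified={a.txt, b.txt, c.txt} staged={none}
After op 17 (git add c.txt): modified={a.txt, b.txt} staged={c.txt}
After op 18 (git reset c.txt): modified={a.txt, b.txt, c.txt} staged={none}

Answer: none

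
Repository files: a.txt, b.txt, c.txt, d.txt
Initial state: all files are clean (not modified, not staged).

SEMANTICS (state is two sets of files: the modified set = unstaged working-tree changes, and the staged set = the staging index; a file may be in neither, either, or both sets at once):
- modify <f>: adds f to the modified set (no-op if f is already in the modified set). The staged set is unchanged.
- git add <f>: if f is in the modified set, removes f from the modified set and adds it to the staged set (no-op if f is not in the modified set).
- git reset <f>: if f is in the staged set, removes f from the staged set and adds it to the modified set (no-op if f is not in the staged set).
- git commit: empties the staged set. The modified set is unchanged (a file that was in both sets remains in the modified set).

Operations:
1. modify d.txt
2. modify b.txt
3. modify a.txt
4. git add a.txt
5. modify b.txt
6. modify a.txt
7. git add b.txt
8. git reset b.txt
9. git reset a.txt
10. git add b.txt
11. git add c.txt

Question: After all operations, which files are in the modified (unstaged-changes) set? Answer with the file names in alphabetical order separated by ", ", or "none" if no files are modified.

Answer: a.txt, d.txt

Derivation:
After op 1 (modify d.txt): modified={d.txt} staged={none}
After op 2 (modify b.txt): modified={b.txt, d.txt} staged={none}
After op 3 (modify a.txt): modified={a.txt, b.txt, d.txt} staged={none}
After op 4 (git add a.txt): modified={b.txt, d.txt} staged={a.txt}
After op 5 (modify b.txt): modified={b.txt, d.txt} staged={a.txt}
After op 6 (modify a.txt): modified={a.txt, b.txt, d.txt} staged={a.txt}
After op 7 (git add b.txt): modified={a.txt, d.txt} staged={a.txt, b.txt}
After op 8 (git reset b.txt): modified={a.txt, b.txt, d.txt} staged={a.txt}
After op 9 (git reset a.txt): modified={a.txt, b.txt, d.txt} staged={none}
After op 10 (git add b.txt): modified={a.txt, d.txt} staged={b.txt}
After op 11 (git add c.txt): modified={a.txt, d.txt} staged={b.txt}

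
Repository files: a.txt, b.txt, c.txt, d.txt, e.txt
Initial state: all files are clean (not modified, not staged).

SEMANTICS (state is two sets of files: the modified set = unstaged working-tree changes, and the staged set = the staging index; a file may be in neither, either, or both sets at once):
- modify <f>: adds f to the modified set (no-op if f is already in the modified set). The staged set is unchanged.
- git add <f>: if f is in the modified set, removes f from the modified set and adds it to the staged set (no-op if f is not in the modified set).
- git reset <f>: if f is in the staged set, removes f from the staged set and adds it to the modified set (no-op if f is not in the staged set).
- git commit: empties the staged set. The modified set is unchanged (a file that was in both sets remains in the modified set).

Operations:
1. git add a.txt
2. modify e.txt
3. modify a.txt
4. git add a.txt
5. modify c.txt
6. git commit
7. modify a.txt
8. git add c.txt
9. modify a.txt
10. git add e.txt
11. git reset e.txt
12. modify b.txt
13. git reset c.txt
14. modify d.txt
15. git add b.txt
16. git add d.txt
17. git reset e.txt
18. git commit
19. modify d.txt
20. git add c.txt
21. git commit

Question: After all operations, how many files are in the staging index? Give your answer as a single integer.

After op 1 (git add a.txt): modified={none} staged={none}
After op 2 (modify e.txt): modified={e.txt} staged={none}
After op 3 (modify a.txt): modified={a.txt, e.txt} staged={none}
After op 4 (git add a.txt): modified={e.txt} staged={a.txt}
After op 5 (modify c.txt): modified={c.txt, e.txt} staged={a.txt}
After op 6 (git commit): modified={c.txt, e.txt} staged={none}
After op 7 (modify a.txt): modified={a.txt, c.txt, e.txt} staged={none}
After op 8 (git add c.txt): modified={a.txt, e.txt} staged={c.txt}
After op 9 (modify a.txt): modified={a.txt, e.txt} staged={c.txt}
After op 10 (git add e.txt): modified={a.txt} staged={c.txt, e.txt}
After op 11 (git reset e.txt): modified={a.txt, e.txt} staged={c.txt}
After op 12 (modify b.txt): modified={a.txt, b.txt, e.txt} staged={c.txt}
After op 13 (git reset c.txt): modified={a.txt, b.txt, c.txt, e.txt} staged={none}
After op 14 (modify d.txt): modified={a.txt, b.txt, c.txt, d.txt, e.txt} staged={none}
After op 15 (git add b.txt): modified={a.txt, c.txt, d.txt, e.txt} staged={b.txt}
After op 16 (git add d.txt): modified={a.txt, c.txt, e.txt} staged={b.txt, d.txt}
After op 17 (git reset e.txt): modified={a.txt, c.txt, e.txt} staged={b.txt, d.txt}
After op 18 (git commit): modified={a.txt, c.txt, e.txt} staged={none}
After op 19 (modify d.txt): modified={a.txt, c.txt, d.txt, e.txt} staged={none}
After op 20 (git add c.txt): modified={a.txt, d.txt, e.txt} staged={c.txt}
After op 21 (git commit): modified={a.txt, d.txt, e.txt} staged={none}
Final staged set: {none} -> count=0

Answer: 0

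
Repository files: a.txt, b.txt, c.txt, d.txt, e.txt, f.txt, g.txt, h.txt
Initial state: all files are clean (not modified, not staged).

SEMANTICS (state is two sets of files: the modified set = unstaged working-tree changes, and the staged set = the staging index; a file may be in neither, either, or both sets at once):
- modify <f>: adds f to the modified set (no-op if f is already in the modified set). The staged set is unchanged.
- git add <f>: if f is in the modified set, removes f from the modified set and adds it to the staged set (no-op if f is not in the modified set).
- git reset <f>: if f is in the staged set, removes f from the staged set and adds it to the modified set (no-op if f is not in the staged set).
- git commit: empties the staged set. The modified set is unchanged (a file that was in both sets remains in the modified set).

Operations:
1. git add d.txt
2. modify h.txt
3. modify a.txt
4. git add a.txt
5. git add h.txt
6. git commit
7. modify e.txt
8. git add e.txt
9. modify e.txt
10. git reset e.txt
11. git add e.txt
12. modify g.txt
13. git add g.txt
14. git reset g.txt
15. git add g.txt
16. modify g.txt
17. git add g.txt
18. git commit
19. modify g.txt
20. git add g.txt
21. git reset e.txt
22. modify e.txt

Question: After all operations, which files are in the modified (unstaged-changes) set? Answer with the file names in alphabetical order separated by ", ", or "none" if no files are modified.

Answer: e.txt

Derivation:
After op 1 (git add d.txt): modified={none} staged={none}
After op 2 (modify h.txt): modified={h.txt} staged={none}
After op 3 (modify a.txt): modified={a.txt, h.txt} staged={none}
After op 4 (git add a.txt): modified={h.txt} staged={a.txt}
After op 5 (git add h.txt): modified={none} staged={a.txt, h.txt}
After op 6 (git commit): modified={none} staged={none}
After op 7 (modify e.txt): modified={e.txt} staged={none}
After op 8 (git add e.txt): modified={none} staged={e.txt}
After op 9 (modify e.txt): modified={e.txt} staged={e.txt}
After op 10 (git reset e.txt): modified={e.txt} staged={none}
After op 11 (git add e.txt): modified={none} staged={e.txt}
After op 12 (modify g.txt): modified={g.txt} staged={e.txt}
After op 13 (git add g.txt): modified={none} staged={e.txt, g.txt}
After op 14 (git reset g.txt): modified={g.txt} staged={e.txt}
After op 15 (git add g.txt): modified={none} staged={e.txt, g.txt}
After op 16 (modify g.txt): modified={g.txt} staged={e.txt, g.txt}
After op 17 (git add g.txt): modified={none} staged={e.txt, g.txt}
After op 18 (git commit): modified={none} staged={none}
After op 19 (modify g.txt): modified={g.txt} staged={none}
After op 20 (git add g.txt): modified={none} staged={g.txt}
After op 21 (git reset e.txt): modified={none} staged={g.txt}
After op 22 (modify e.txt): modified={e.txt} staged={g.txt}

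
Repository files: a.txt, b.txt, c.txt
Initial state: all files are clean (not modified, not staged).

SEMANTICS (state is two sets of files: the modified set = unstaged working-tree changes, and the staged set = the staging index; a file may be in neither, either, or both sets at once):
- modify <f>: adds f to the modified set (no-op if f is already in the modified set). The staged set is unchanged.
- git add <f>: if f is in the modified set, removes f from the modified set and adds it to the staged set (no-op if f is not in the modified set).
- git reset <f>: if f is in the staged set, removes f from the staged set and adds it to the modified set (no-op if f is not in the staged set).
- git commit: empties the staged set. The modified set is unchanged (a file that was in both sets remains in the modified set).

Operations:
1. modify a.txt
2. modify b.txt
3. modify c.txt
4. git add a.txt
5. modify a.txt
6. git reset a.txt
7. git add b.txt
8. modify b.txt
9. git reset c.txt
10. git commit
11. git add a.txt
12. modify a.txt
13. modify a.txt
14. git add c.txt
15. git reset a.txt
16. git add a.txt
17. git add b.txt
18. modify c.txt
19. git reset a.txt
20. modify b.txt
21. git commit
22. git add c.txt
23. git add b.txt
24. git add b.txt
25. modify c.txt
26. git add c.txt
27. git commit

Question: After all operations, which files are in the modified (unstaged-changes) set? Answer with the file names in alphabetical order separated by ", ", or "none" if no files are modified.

After op 1 (modify a.txt): modified={a.txt} staged={none}
After op 2 (modify b.txt): modified={a.txt, b.txt} staged={none}
After op 3 (modify c.txt): modified={a.txt, b.txt, c.txt} staged={none}
After op 4 (git add a.txt): modified={b.txt, c.txt} staged={a.txt}
After op 5 (modify a.txt): modified={a.txt, b.txt, c.txt} staged={a.txt}
After op 6 (git reset a.txt): modified={a.txt, b.txt, c.txt} staged={none}
After op 7 (git add b.txt): modified={a.txt, c.txt} staged={b.txt}
After op 8 (modify b.txt): modified={a.txt, b.txt, c.txt} staged={b.txt}
After op 9 (git reset c.txt): modified={a.txt, b.txt, c.txt} staged={b.txt}
After op 10 (git commit): modified={a.txt, b.txt, c.txt} staged={none}
After op 11 (git add a.txt): modified={b.txt, c.txt} staged={a.txt}
After op 12 (modify a.txt): modified={a.txt, b.txt, c.txt} staged={a.txt}
After op 13 (modify a.txt): modified={a.txt, b.txt, c.txt} staged={a.txt}
After op 14 (git add c.txt): modified={a.txt, b.txt} staged={a.txt, c.txt}
After op 15 (git reset a.txt): modified={a.txt, b.txt} staged={c.txt}
After op 16 (git add a.txt): modified={b.txt} staged={a.txt, c.txt}
After op 17 (git add b.txt): modified={none} staged={a.txt, b.txt, c.txt}
After op 18 (modify c.txt): modified={c.txt} staged={a.txt, b.txt, c.txt}
After op 19 (git reset a.txt): modified={a.txt, c.txt} staged={b.txt, c.txt}
After op 20 (modify b.txt): modified={a.txt, b.txt, c.txt} staged={b.txt, c.txt}
After op 21 (git commit): modified={a.txt, b.txt, c.txt} staged={none}
After op 22 (git add c.txt): modified={a.txt, b.txt} staged={c.txt}
After op 23 (git add b.txt): modified={a.txt} staged={b.txt, c.txt}
After op 24 (git add b.txt): modified={a.txt} staged={b.txt, c.txt}
After op 25 (modify c.txt): modified={a.txt, c.txt} staged={b.txt, c.txt}
After op 26 (git add c.txt): modified={a.txt} staged={b.txt, c.txt}
After op 27 (git commit): modified={a.txt} staged={none}

Answer: a.txt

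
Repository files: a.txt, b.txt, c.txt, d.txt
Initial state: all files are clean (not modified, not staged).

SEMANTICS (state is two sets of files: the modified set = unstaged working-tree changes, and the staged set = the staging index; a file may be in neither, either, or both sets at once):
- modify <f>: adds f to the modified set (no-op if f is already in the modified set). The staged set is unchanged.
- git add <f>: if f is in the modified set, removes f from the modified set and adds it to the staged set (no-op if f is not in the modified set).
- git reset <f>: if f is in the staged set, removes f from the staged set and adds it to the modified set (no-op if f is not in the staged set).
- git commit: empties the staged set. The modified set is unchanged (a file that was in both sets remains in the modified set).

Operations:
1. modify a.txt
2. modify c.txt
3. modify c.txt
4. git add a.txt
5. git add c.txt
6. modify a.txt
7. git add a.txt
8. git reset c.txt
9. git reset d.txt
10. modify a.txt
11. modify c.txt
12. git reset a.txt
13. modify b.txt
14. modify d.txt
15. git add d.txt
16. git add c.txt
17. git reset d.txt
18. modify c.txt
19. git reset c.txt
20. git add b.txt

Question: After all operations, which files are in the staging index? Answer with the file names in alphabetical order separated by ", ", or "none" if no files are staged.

After op 1 (modify a.txt): modified={a.txt} staged={none}
After op 2 (modify c.txt): modified={a.txt, c.txt} staged={none}
After op 3 (modify c.txt): modified={a.txt, c.txt} staged={none}
After op 4 (git add a.txt): modified={c.txt} staged={a.txt}
After op 5 (git add c.txt): modified={none} staged={a.txt, c.txt}
After op 6 (modify a.txt): modified={a.txt} staged={a.txt, c.txt}
After op 7 (git add a.txt): modified={none} staged={a.txt, c.txt}
After op 8 (git reset c.txt): modified={c.txt} staged={a.txt}
After op 9 (git reset d.txt): modified={c.txt} staged={a.txt}
After op 10 (modify a.txt): modified={a.txt, c.txt} staged={a.txt}
After op 11 (modify c.txt): modified={a.txt, c.txt} staged={a.txt}
After op 12 (git reset a.txt): modified={a.txt, c.txt} staged={none}
After op 13 (modify b.txt): modified={a.txt, b.txt, c.txt} staged={none}
After op 14 (modify d.txt): modified={a.txt, b.txt, c.txt, d.txt} staged={none}
After op 15 (git add d.txt): modified={a.txt, b.txt, c.txt} staged={d.txt}
After op 16 (git add c.txt): modified={a.txt, b.txt} staged={c.txt, d.txt}
After op 17 (git reset d.txt): modified={a.txt, b.txt, d.txt} staged={c.txt}
After op 18 (modify c.txt): modified={a.txt, b.txt, c.txt, d.txt} staged={c.txt}
After op 19 (git reset c.txt): modified={a.txt, b.txt, c.txt, d.txt} staged={none}
After op 20 (git add b.txt): modified={a.txt, c.txt, d.txt} staged={b.txt}

Answer: b.txt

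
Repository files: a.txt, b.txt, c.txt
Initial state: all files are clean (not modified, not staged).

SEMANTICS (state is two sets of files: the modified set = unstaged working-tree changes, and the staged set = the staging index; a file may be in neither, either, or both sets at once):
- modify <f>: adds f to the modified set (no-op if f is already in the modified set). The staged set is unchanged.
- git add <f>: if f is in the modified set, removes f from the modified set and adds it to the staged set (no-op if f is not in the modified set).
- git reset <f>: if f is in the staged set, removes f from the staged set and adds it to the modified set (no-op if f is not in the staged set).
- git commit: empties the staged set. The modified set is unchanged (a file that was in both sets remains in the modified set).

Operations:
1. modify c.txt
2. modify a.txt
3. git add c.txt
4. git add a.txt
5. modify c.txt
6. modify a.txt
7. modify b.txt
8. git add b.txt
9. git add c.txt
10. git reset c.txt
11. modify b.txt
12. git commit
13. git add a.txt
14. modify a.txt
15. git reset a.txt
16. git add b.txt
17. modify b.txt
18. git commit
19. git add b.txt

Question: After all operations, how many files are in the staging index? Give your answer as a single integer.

After op 1 (modify c.txt): modified={c.txt} staged={none}
After op 2 (modify a.txt): modified={a.txt, c.txt} staged={none}
After op 3 (git add c.txt): modified={a.txt} staged={c.txt}
After op 4 (git add a.txt): modified={none} staged={a.txt, c.txt}
After op 5 (modify c.txt): modified={c.txt} staged={a.txt, c.txt}
After op 6 (modify a.txt): modified={a.txt, c.txt} staged={a.txt, c.txt}
After op 7 (modify b.txt): modified={a.txt, b.txt, c.txt} staged={a.txt, c.txt}
After op 8 (git add b.txt): modified={a.txt, c.txt} staged={a.txt, b.txt, c.txt}
After op 9 (git add c.txt): modified={a.txt} staged={a.txt, b.txt, c.txt}
After op 10 (git reset c.txt): modified={a.txt, c.txt} staged={a.txt, b.txt}
After op 11 (modify b.txt): modified={a.txt, b.txt, c.txt} staged={a.txt, b.txt}
After op 12 (git commit): modified={a.txt, b.txt, c.txt} staged={none}
After op 13 (git add a.txt): modified={b.txt, c.txt} staged={a.txt}
After op 14 (modify a.txt): modified={a.txt, b.txt, c.txt} staged={a.txt}
After op 15 (git reset a.txt): modified={a.txt, b.txt, c.txt} staged={none}
After op 16 (git add b.txt): modified={a.txt, c.txt} staged={b.txt}
After op 17 (modify b.txt): modified={a.txt, b.txt, c.txt} staged={b.txt}
After op 18 (git commit): modified={a.txt, b.txt, c.txt} staged={none}
After op 19 (git add b.txt): modified={a.txt, c.txt} staged={b.txt}
Final staged set: {b.txt} -> count=1

Answer: 1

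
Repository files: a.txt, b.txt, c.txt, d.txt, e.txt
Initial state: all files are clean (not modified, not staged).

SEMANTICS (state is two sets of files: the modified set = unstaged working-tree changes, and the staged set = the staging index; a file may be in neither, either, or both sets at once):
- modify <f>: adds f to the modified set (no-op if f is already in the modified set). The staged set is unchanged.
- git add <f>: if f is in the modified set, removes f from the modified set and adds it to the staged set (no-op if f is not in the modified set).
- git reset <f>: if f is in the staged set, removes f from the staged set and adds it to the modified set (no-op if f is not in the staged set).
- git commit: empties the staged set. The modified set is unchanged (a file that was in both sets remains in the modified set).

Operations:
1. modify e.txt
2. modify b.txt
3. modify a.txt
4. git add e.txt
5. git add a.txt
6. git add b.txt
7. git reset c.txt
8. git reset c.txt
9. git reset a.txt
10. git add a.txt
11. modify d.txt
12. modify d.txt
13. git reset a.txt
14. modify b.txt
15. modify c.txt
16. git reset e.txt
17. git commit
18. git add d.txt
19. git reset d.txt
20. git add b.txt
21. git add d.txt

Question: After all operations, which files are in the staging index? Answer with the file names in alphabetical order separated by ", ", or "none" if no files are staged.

After op 1 (modify e.txt): modified={e.txt} staged={none}
After op 2 (modify b.txt): modified={b.txt, e.txt} staged={none}
After op 3 (modify a.txt): modified={a.txt, b.txt, e.txt} staged={none}
After op 4 (git add e.txt): modified={a.txt, b.txt} staged={e.txt}
After op 5 (git add a.txt): modified={b.txt} staged={a.txt, e.txt}
After op 6 (git add b.txt): modified={none} staged={a.txt, b.txt, e.txt}
After op 7 (git reset c.txt): modified={none} staged={a.txt, b.txt, e.txt}
After op 8 (git reset c.txt): modified={none} staged={a.txt, b.txt, e.txt}
After op 9 (git reset a.txt): modified={a.txt} staged={b.txt, e.txt}
After op 10 (git add a.txt): modified={none} staged={a.txt, b.txt, e.txt}
After op 11 (modify d.txt): modified={d.txt} staged={a.txt, b.txt, e.txt}
After op 12 (modify d.txt): modified={d.txt} staged={a.txt, b.txt, e.txt}
After op 13 (git reset a.txt): modified={a.txt, d.txt} staged={b.txt, e.txt}
After op 14 (modify b.txt): modified={a.txt, b.txt, d.txt} staged={b.txt, e.txt}
After op 15 (modify c.txt): modified={a.txt, b.txt, c.txt, d.txt} staged={b.txt, e.txt}
After op 16 (git reset e.txt): modified={a.txt, b.txt, c.txt, d.txt, e.txt} staged={b.txt}
After op 17 (git commit): modified={a.txt, b.txt, c.txt, d.txt, e.txt} staged={none}
After op 18 (git add d.txt): modified={a.txt, b.txt, c.txt, e.txt} staged={d.txt}
After op 19 (git reset d.txt): modified={a.txt, b.txt, c.txt, d.txt, e.txt} staged={none}
After op 20 (git add b.txt): modified={a.txt, c.txt, d.txt, e.txt} staged={b.txt}
After op 21 (git add d.txt): modified={a.txt, c.txt, e.txt} staged={b.txt, d.txt}

Answer: b.txt, d.txt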